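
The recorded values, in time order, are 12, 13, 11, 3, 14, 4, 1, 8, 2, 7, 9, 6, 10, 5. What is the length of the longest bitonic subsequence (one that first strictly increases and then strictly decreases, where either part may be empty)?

7

inc[i] = longest strictly increasing subsequence ending at i; dec[i] = longest strictly decreasing subsequence starting at i:
i:      1  2  3  4  5  6  7  8  9 10 11 12 13 14
a[i]:  12 13 11  3 14  4  1  8  2  7  9  6 10  5
inc:    1  2  1  1  3  2  1  3  2  3  4  3  5  3
dec:    6  6  5  2  5  2  1  4  1  3  3  2  2  1
Best peak at i=2 (value 13): inc=2, dec=6, length 2+6−1 = 7.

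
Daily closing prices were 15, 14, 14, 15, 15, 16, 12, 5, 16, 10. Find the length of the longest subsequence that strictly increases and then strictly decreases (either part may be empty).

inc[i] = longest strictly increasing subsequence ending at i; dec[i] = longest strictly decreasing subsequence starting at i:
i:      1  2  3  4  5  6  7  8  9 10
a[i]:  15 14 14 15 15 16 12  5 16 10
inc:    1  1  1  2  2  3  1  1  3  2
dec:    4  3  3  3  3  3  2  1  2  1
Best peak at i=6 (value 16): inc=3, dec=3, length 3+3−1 = 5.

5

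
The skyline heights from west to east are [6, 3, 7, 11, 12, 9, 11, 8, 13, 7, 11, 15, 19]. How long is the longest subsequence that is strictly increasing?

7

Track the smallest tail for each achievable length (strict):
6 → extends → [6]
3 → replaces 6 → [3]
7 → extends → [3, 7]
11 → extends → [3, 7, 11]
12 → extends → [3, 7, 11, 12]
9 → replaces 11 → [3, 7, 9, 12]
11 → replaces 12 → [3, 7, 9, 11]
8 → replaces 9 → [3, 7, 8, 11]
13 → extends → [3, 7, 8, 11, 13]
7 → already a tail → [3, 7, 8, 11, 13]
11 → already a tail → [3, 7, 8, 11, 13]
15 → extends → [3, 7, 8, 11, 13, 15]
19 → extends → [3, 7, 8, 11, 13, 15, 19]
Seven tails, so the longest strictly increasing subsequence has length 7 (e.g. 6, 7, 11, 12, 13, 15, 19).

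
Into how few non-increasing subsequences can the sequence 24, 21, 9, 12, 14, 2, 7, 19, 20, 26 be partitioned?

The minimum number of non-increasing subsequences covering a sequence equals the length of its longest strictly increasing subsequence.
LIS length is 6 (e.g. 9, 12, 14, 19, 20, 26), so 6 piles are needed.

6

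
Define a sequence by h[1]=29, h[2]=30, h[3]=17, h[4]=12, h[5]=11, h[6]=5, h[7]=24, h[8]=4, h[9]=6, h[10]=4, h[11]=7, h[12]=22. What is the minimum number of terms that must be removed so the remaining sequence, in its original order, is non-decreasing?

8

Fewest deletions = n − (longest non-decreasing subsequence).
i:      1  2  3  4  5  6  7  8  9 10 11 12
h[i]:  29 30 17 12 11  5 24  4  6  4  7 22
dp:     1  2  1  1  1  1  2  1  2  2  3  4
max dp = 4, so deletions = 12 − 4 = 8.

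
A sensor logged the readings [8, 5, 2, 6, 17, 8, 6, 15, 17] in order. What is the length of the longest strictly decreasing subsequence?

3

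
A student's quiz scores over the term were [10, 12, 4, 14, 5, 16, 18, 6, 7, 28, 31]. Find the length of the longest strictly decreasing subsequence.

2

Let dp[i] be the longest strictly decreasing subsequence ending at i:
i:      1  2  3  4  5  6  7  8  9 10 11
a[i]:  10 12  4 14  5 16 18  6  7 28 31
dp:     1  1  2  1  2  1  1  2  2  1  1
Maximum is 2.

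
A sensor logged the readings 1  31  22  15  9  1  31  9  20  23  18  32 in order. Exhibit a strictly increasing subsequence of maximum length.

1, 15, 20, 23, 32

Patience tails give the LIS length; then backtrack through the dp parents:
1 → extends → [1]
31 → extends → [1, 31]
22 → replaces 31 → [1, 22]
15 → replaces 22 → [1, 15]
9 → replaces 15 → [1, 9]
1 → already a tail → [1, 9]
31 → extends → [1, 9, 31]
9 → already a tail → [1, 9, 31]
20 → replaces 31 → [1, 9, 20]
23 → extends → [1, 9, 20, 23]
18 → replaces 20 → [1, 9, 18, 23]
32 → extends → [1, 9, 18, 23, 32]
Length 5; one witness is 1, 15, 20, 23, 32.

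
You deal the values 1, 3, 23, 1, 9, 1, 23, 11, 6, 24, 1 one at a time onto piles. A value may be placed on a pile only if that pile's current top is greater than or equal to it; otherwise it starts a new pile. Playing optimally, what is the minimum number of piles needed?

5

Place each on the leftmost legal pile:
1 → new pile 1 (tops now [1])
3 → new pile 2 (tops now [1, 3])
23 → new pile 3 (tops now [1, 3, 23])
1 → pile 1 (tops now [1, 3, 23])
9 → pile 3 (tops now [1, 3, 9])
1 → pile 1 (tops now [1, 3, 9])
23 → new pile 4 (tops now [1, 3, 9, 23])
11 → pile 4 (tops now [1, 3, 9, 11])
6 → pile 3 (tops now [1, 3, 6, 11])
24 → new pile 5 (tops now [1, 3, 6, 11, 24])
1 → pile 1 (tops now [1, 3, 6, 11, 24])
Five piles.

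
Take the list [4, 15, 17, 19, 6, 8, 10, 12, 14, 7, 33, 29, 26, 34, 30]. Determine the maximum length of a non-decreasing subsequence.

Let dp[i] be the length of the longest such subsequence ending at index i:
i:      1  2  3  4  5  6  7  8  9 10 11 12 13 14 15
a[i]:   4 15 17 19  6  8 10 12 14  7 33 29 26 34 30
dp:     1  2  3  4  2  3  4  5  6  3  7  7  7  8  8
Maximum dp value is 8.

8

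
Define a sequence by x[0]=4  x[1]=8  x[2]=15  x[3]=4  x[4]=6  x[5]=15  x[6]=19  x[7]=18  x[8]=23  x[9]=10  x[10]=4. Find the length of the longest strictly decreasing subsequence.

4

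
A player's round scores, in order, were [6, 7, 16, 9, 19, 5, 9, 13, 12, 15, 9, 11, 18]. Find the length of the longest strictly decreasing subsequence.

4

Let dp[i] be the longest strictly decreasing subsequence ending at i:
i:      1  2  3  4  5  6  7  8  9 10 11 12 13
a[i]:   6  7 16  9 19  5  9 13 12 15  9 11 18
dp:     1  1  1  2  1  3  2  2  3  2  4  4  2
Maximum is 4.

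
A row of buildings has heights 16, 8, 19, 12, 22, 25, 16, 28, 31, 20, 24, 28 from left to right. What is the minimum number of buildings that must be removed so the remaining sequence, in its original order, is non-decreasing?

Fewest deletions = n − (longest non-decreasing subsequence).
Patience tails:
16 → extends → [16]
8 → replaces 16 → [8]
19 → extends → [8, 19]
12 → replaces 19 → [8, 12]
22 → extends → [8, 12, 22]
25 → extends → [8, 12, 22, 25]
16 → replaces 22 → [8, 12, 16, 25]
28 → extends → [8, 12, 16, 25, 28]
31 → extends → [8, 12, 16, 25, 28, 31]
20 → replaces 25 → [8, 12, 16, 20, 28, 31]
24 → replaces 28 → [8, 12, 16, 20, 24, 31]
28 → replaces 31 → [8, 12, 16, 20, 24, 28]
Longest non-decreasing subsequence has length 6, so deletions = 12 − 6 = 6.

6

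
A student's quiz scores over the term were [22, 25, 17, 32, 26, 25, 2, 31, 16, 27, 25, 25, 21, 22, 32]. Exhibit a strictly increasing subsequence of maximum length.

Patience tails give the LIS length; then backtrack through the dp parents:
22 → extends → [22]
25 → extends → [22, 25]
17 → replaces 22 → [17, 25]
32 → extends → [17, 25, 32]
26 → replaces 32 → [17, 25, 26]
25 → already a tail → [17, 25, 26]
2 → replaces 17 → [2, 25, 26]
31 → extends → [2, 25, 26, 31]
16 → replaces 25 → [2, 16, 26, 31]
27 → replaces 31 → [2, 16, 26, 27]
25 → replaces 26 → [2, 16, 25, 27]
25 → already a tail → [2, 16, 25, 27]
21 → replaces 25 → [2, 16, 21, 27]
22 → replaces 27 → [2, 16, 21, 22]
32 → extends → [2, 16, 21, 22, 32]
Length 5; one witness is 22, 25, 26, 31, 32.

22, 25, 26, 31, 32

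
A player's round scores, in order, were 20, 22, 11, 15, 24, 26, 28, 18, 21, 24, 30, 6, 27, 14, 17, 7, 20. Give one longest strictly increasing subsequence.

20, 22, 24, 26, 28, 30

Patience tails give the LIS length; then backtrack through the dp parents:
20 → extends → [20]
22 → extends → [20, 22]
11 → replaces 20 → [11, 22]
15 → replaces 22 → [11, 15]
24 → extends → [11, 15, 24]
26 → extends → [11, 15, 24, 26]
28 → extends → [11, 15, 24, 26, 28]
18 → replaces 24 → [11, 15, 18, 26, 28]
21 → replaces 26 → [11, 15, 18, 21, 28]
24 → replaces 28 → [11, 15, 18, 21, 24]
30 → extends → [11, 15, 18, 21, 24, 30]
6 → replaces 11 → [6, 15, 18, 21, 24, 30]
27 → replaces 30 → [6, 15, 18, 21, 24, 27]
14 → replaces 15 → [6, 14, 18, 21, 24, 27]
17 → replaces 18 → [6, 14, 17, 21, 24, 27]
7 → replaces 14 → [6, 7, 17, 21, 24, 27]
20 → replaces 21 → [6, 7, 17, 20, 24, 27]
Length 6; one witness is 20, 22, 24, 26, 28, 30.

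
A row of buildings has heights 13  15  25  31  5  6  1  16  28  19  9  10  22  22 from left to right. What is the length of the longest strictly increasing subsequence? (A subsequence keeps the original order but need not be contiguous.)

5

Let dp[i] be the length of the longest such subsequence ending at index i:
i:      1  2  3  4  5  6  7  8  9 10 11 12 13 14
a[i]:  13 15 25 31  5  6  1 16 28 19  9 10 22 22
dp:     1  2  3  4  1  2  1  3  4  4  3  4  5  5
Maximum dp value is 5.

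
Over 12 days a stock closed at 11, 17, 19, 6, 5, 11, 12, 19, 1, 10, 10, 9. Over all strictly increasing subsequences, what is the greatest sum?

Let S[i] be the best sum of a strictly increasing subsequence ending at i:
i:      1  2  3  4  5  6  7  8  9 10 11 12
a[i]:  11 17 19  6  5 11 12 19  1 10 10  9
S:     11 28 47  6  5 17 29 48  1 16 16 15
Maximum is 48 (e.g. 6 + 11 + 12 + 19).

48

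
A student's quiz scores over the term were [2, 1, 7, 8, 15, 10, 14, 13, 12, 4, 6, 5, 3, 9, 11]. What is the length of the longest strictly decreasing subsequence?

7

Negate each value so 'decreasing' becomes 'increasing', then run patience tails on the negated sequence:
-2 → extends → [-2]
-1 → extends → [-2, -1]
-7 → replaces -2 → [-7, -1]
-8 → replaces -7 → [-8, -1]
-15 → replaces -8 → [-15, -1]
-10 → replaces -1 → [-15, -10]
-14 → replaces -10 → [-15, -14]
-13 → extends → [-15, -14, -13]
-12 → extends → [-15, -14, -13, -12]
-4 → extends → [-15, -14, -13, -12, -4]
-6 → replaces -4 → [-15, -14, -13, -12, -6]
-5 → extends → [-15, -14, -13, -12, -6, -5]
-3 → extends → [-15, -14, -13, -12, -6, -5, -3]
-9 → replaces -6 → [-15, -14, -13, -12, -9, -5, -3]
-11 → replaces -9 → [-15, -14, -13, -12, -11, -5, -3]
Seven tails, so the longest strictly decreasing subsequence of the original has length 7.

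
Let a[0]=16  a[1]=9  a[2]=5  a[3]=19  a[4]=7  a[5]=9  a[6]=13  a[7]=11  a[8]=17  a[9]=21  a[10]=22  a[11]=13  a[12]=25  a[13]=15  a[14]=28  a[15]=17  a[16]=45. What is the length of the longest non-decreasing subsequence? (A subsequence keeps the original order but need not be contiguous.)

Track the smallest tail for each achievable length (allowing ties):
16 → extends → [16]
9 → replaces 16 → [9]
5 → replaces 9 → [5]
19 → extends → [5, 19]
7 → replaces 19 → [5, 7]
9 → extends → [5, 7, 9]
13 → extends → [5, 7, 9, 13]
11 → replaces 13 → [5, 7, 9, 11]
17 → extends → [5, 7, 9, 11, 17]
21 → extends → [5, 7, 9, 11, 17, 21]
22 → extends → [5, 7, 9, 11, 17, 21, 22]
13 → replaces 17 → [5, 7, 9, 11, 13, 21, 22]
25 → extends → [5, 7, 9, 11, 13, 21, 22, 25]
15 → replaces 21 → [5, 7, 9, 11, 13, 15, 22, 25]
28 → extends → [5, 7, 9, 11, 13, 15, 22, 25, 28]
17 → replaces 22 → [5, 7, 9, 11, 13, 15, 17, 25, 28]
45 → extends → [5, 7, 9, 11, 13, 15, 17, 25, 28, 45]
Ten tails, so the longest non-decreasing subsequence has length 10 (e.g. 5, 7, 9, 13, 17, 21, 22, 25, 28, 45).

10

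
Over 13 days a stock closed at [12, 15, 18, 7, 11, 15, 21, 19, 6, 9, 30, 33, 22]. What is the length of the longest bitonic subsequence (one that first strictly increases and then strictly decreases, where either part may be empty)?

7

inc[i] = longest strictly increasing subsequence ending at i; dec[i] = longest strictly decreasing subsequence starting at i:
i:      1  2  3  4  5  6  7  8  9 10 11 12 13
a[i]:  12 15 18  7 11 15 21 19  6  9 30 33 22
inc:    1  2  3  1  2  3  4  4  1  2  5  6  5
dec:    3  3  3  2  2  2  3  2  1  1  2  2  1
Best peak at i=12 (value 33): inc=6, dec=2, length 6+2−1 = 7.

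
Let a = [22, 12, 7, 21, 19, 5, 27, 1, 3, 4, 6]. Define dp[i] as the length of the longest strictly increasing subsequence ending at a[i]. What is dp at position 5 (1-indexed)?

2

dp[i] = 1 + max{dp[j] : j<i, a[j]<a[i]} (or 1 if no such j):
i:      1  2  3  4  5  6  7  8  9 10 11
a[i]:  22 12  7 21 19  5 27  1  3  4  6
dp:     1  1  1  2  2  1  3  1  2  3  4
At index 5 the value is 2.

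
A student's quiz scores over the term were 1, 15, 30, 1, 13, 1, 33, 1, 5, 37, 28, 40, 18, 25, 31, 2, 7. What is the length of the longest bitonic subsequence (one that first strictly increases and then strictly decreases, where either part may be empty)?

inc[i] = longest strictly increasing subsequence ending at i; dec[i] = longest strictly decreasing subsequence starting at i:
i:      1  2  3  4  5  6  7  8  9 10 11 12 13 14 15 16 17
a[i]:   1 15 30  1 13  1 33  1  5 37 28 40 18 25 31  2  7
inc:    1  2  3  1  2  1  4  1  2  5  3  6  3  4  5  2  3
dec:    1  4  4  1  3  1  4  1  2  4  3  3  2  2  2  1  1
Best peak at i=10 (value 37): inc=5, dec=4, length 5+4−1 = 8.

8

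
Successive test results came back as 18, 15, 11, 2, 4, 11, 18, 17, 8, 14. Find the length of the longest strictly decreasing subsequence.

4

Let dp[i] be the longest strictly decreasing subsequence ending at i:
i:      1  2  3  4  5  6  7  8  9 10
a[i]:  18 15 11  2  4 11 18 17  8 14
dp:     1  2  3  4  4  3  1  2  4  3
Maximum is 4.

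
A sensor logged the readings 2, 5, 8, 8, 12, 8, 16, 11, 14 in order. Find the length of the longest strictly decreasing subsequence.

2

Negate each value so 'decreasing' becomes 'increasing', then run patience tails on the negated sequence:
-2 → extends → [-2]
-5 → replaces -2 → [-5]
-8 → replaces -5 → [-8]
-8 → already a tail → [-8]
-12 → replaces -8 → [-12]
-8 → extends → [-12, -8]
-16 → replaces -12 → [-16, -8]
-11 → replaces -8 → [-16, -11]
-14 → replaces -11 → [-16, -14]
Two tails, so the longest strictly decreasing subsequence of the original has length 2.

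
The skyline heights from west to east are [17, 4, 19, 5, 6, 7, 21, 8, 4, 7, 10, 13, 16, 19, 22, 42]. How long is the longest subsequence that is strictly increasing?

11

Track the smallest tail for each achievable length (strict):
17 → extends → [17]
4 → replaces 17 → [4]
19 → extends → [4, 19]
5 → replaces 19 → [4, 5]
6 → extends → [4, 5, 6]
7 → extends → [4, 5, 6, 7]
21 → extends → [4, 5, 6, 7, 21]
8 → replaces 21 → [4, 5, 6, 7, 8]
4 → already a tail → [4, 5, 6, 7, 8]
7 → already a tail → [4, 5, 6, 7, 8]
10 → extends → [4, 5, 6, 7, 8, 10]
13 → extends → [4, 5, 6, 7, 8, 10, 13]
16 → extends → [4, 5, 6, 7, 8, 10, 13, 16]
19 → extends → [4, 5, 6, 7, 8, 10, 13, 16, 19]
22 → extends → [4, 5, 6, 7, 8, 10, 13, 16, 19, 22]
42 → extends → [4, 5, 6, 7, 8, 10, 13, 16, 19, 22, 42]
Eleven tails, so the longest strictly increasing subsequence has length 11 (e.g. 4, 5, 6, 7, 8, 10, 13, 16, 19, 22, 42).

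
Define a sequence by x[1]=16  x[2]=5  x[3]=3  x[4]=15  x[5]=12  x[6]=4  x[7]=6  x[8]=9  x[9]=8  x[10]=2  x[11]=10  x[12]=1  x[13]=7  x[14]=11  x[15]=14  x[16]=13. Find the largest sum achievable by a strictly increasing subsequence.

57

Let S[i] be the best sum of a strictly increasing subsequence ending at i:
i:      1  2  3  4  5  6  7  8  9 10 11 12 13 14 15 16
x[i]:  16  5  3 15 12  4  6  9  8  2 10  1  7 11 14 13
S:     16  5  3 20 17  7 13 22 21  2 32  1 20 43 57 56
Maximum is 57 (e.g. 3 + 4 + 6 + 9 + 10 + 11 + 14).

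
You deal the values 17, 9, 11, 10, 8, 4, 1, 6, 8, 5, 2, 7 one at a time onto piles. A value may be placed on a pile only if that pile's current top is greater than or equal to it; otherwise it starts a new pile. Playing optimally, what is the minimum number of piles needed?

The minimum number of non-increasing subsequences covering a sequence equals the length of its longest strictly increasing subsequence.
LIS length is 3 (e.g. 4, 6, 8), so 3 piles are needed.

3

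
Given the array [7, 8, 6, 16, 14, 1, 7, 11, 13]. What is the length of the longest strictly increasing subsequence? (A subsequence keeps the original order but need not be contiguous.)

4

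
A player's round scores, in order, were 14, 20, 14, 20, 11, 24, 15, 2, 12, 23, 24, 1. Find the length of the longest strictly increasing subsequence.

4

Track the smallest tail for each achievable length (strict):
14 → extends → [14]
20 → extends → [14, 20]
14 → already a tail → [14, 20]
20 → already a tail → [14, 20]
11 → replaces 14 → [11, 20]
24 → extends → [11, 20, 24]
15 → replaces 20 → [11, 15, 24]
2 → replaces 11 → [2, 15, 24]
12 → replaces 15 → [2, 12, 24]
23 → replaces 24 → [2, 12, 23]
24 → extends → [2, 12, 23, 24]
1 → replaces 2 → [1, 12, 23, 24]
Four tails, so the longest strictly increasing subsequence has length 4 (e.g. 14, 20, 23, 24).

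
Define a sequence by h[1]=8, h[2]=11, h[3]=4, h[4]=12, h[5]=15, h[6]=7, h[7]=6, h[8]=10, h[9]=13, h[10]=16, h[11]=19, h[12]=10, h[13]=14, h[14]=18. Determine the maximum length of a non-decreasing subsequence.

6

Track the smallest tail for each achievable length (allowing ties):
8 → extends → [8]
11 → extends → [8, 11]
4 → replaces 8 → [4, 11]
12 → extends → [4, 11, 12]
15 → extends → [4, 11, 12, 15]
7 → replaces 11 → [4, 7, 12, 15]
6 → replaces 7 → [4, 6, 12, 15]
10 → replaces 12 → [4, 6, 10, 15]
13 → replaces 15 → [4, 6, 10, 13]
16 → extends → [4, 6, 10, 13, 16]
19 → extends → [4, 6, 10, 13, 16, 19]
10 → replaces 13 → [4, 6, 10, 10, 16, 19]
14 → replaces 16 → [4, 6, 10, 10, 14, 19]
18 → replaces 19 → [4, 6, 10, 10, 14, 18]
Six tails, so the longest non-decreasing subsequence has length 6 (e.g. 8, 11, 12, 15, 16, 19).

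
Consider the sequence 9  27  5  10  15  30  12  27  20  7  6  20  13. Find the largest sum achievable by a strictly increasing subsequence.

Let S[i] be the best sum of a strictly increasing subsequence ending at i:
i:      1  2  3  4  5  6  7  8  9 10 11 12 13
a[i]:   9 27  5 10 15 30 12 27 20  7  6 20 13
S:      9 36  5 19 34 66 31 61 54 12 11 54 44
Maximum is 66 (e.g. 9 + 27 + 30).

66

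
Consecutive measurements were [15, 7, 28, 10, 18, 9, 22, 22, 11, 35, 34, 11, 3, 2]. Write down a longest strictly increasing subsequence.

7, 10, 18, 22, 35

Patience tails give the LIS length; then backtrack through the dp parents:
15 → extends → [15]
7 → replaces 15 → [7]
28 → extends → [7, 28]
10 → replaces 28 → [7, 10]
18 → extends → [7, 10, 18]
9 → replaces 10 → [7, 9, 18]
22 → extends → [7, 9, 18, 22]
22 → already a tail → [7, 9, 18, 22]
11 → replaces 18 → [7, 9, 11, 22]
35 → extends → [7, 9, 11, 22, 35]
34 → replaces 35 → [7, 9, 11, 22, 34]
11 → already a tail → [7, 9, 11, 22, 34]
3 → replaces 7 → [3, 9, 11, 22, 34]
2 → replaces 3 → [2, 9, 11, 22, 34]
Length 5; one witness is 7, 10, 18, 22, 35.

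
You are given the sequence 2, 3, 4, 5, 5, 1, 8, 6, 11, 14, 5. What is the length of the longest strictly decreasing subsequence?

3

Negate each value so 'decreasing' becomes 'increasing', then run patience tails on the negated sequence:
-2 → extends → [-2]
-3 → replaces -2 → [-3]
-4 → replaces -3 → [-4]
-5 → replaces -4 → [-5]
-5 → already a tail → [-5]
-1 → extends → [-5, -1]
-8 → replaces -5 → [-8, -1]
-6 → replaces -1 → [-8, -6]
-11 → replaces -8 → [-11, -6]
-14 → replaces -11 → [-14, -6]
-5 → extends → [-14, -6, -5]
Three tails, so the longest strictly decreasing subsequence of the original has length 3.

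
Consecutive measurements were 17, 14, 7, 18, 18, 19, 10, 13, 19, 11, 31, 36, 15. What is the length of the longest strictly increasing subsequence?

6

Let dp[i] be the length of the longest such subsequence ending at index i:
i:      1  2  3  4  5  6  7  8  9 10 11 12 13
a[i]:  17 14  7 18 18 19 10 13 19 11 31 36 15
dp:     1  1  1  2  2  3  2  3  4  3  5  6  4
Maximum dp value is 6.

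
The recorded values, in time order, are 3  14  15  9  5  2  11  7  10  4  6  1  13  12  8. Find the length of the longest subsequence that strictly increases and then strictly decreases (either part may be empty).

inc[i] = longest strictly increasing subsequence ending at i; dec[i] = longest strictly decreasing subsequence starting at i:
i:      1  2  3  4  5  6  7  8  9 10 11 12 13 14 15
a[i]:   3 14 15  9  5  2 11  7 10  4  6  1 13 12  8
inc:    1  2  3  2  2  1  3  3  4  2  3  1  5  5  4
dec:    3  5  5  4  3  2  4  3  3  2  2  1  3  2  1
Best peak at i=3 (value 15): inc=3, dec=5, length 3+5−1 = 7.

7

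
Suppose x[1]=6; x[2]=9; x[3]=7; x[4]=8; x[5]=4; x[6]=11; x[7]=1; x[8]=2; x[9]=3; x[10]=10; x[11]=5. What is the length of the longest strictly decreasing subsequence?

4

Let dp[i] be the longest strictly decreasing subsequence ending at i:
i:      1  2  3  4  5  6  7  8  9 10 11
x[i]:   6  9  7  8  4 11  1  2  3 10  5
dp:     1  1  2  2  3  1  4  4  4  2  3
Maximum is 4.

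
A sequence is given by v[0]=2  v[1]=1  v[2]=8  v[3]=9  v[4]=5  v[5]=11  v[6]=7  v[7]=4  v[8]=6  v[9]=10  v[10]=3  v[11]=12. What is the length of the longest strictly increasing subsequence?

Track the smallest tail for each achievable length (strict):
2 → extends → [2]
1 → replaces 2 → [1]
8 → extends → [1, 8]
9 → extends → [1, 8, 9]
5 → replaces 8 → [1, 5, 9]
11 → extends → [1, 5, 9, 11]
7 → replaces 9 → [1, 5, 7, 11]
4 → replaces 5 → [1, 4, 7, 11]
6 → replaces 7 → [1, 4, 6, 11]
10 → replaces 11 → [1, 4, 6, 10]
3 → replaces 4 → [1, 3, 6, 10]
12 → extends → [1, 3, 6, 10, 12]
Five tails, so the longest strictly increasing subsequence has length 5 (e.g. 2, 8, 9, 11, 12).

5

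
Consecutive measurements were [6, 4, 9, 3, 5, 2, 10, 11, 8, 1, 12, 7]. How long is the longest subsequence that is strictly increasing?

Track the smallest tail for each achievable length (strict):
6 → extends → [6]
4 → replaces 6 → [4]
9 → extends → [4, 9]
3 → replaces 4 → [3, 9]
5 → replaces 9 → [3, 5]
2 → replaces 3 → [2, 5]
10 → extends → [2, 5, 10]
11 → extends → [2, 5, 10, 11]
8 → replaces 10 → [2, 5, 8, 11]
1 → replaces 2 → [1, 5, 8, 11]
12 → extends → [1, 5, 8, 11, 12]
7 → replaces 8 → [1, 5, 7, 11, 12]
Five tails, so the longest strictly increasing subsequence has length 5 (e.g. 6, 9, 10, 11, 12).

5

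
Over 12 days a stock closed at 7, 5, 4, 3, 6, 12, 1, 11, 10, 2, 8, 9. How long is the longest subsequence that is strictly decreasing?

Negate each value so 'decreasing' becomes 'increasing', then run patience tails on the negated sequence:
-7 → extends → [-7]
-5 → extends → [-7, -5]
-4 → extends → [-7, -5, -4]
-3 → extends → [-7, -5, -4, -3]
-6 → replaces -5 → [-7, -6, -4, -3]
-12 → replaces -7 → [-12, -6, -4, -3]
-1 → extends → [-12, -6, -4, -3, -1]
-11 → replaces -6 → [-12, -11, -4, -3, -1]
-10 → replaces -4 → [-12, -11, -10, -3, -1]
-2 → replaces -1 → [-12, -11, -10, -3, -2]
-8 → replaces -3 → [-12, -11, -10, -8, -2]
-9 → replaces -8 → [-12, -11, -10, -9, -2]
Five tails, so the longest strictly decreasing subsequence of the original has length 5.

5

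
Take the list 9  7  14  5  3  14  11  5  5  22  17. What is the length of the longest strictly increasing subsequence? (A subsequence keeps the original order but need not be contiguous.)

Track the smallest tail for each achievable length (strict):
9 → extends → [9]
7 → replaces 9 → [7]
14 → extends → [7, 14]
5 → replaces 7 → [5, 14]
3 → replaces 5 → [3, 14]
14 → already a tail → [3, 14]
11 → replaces 14 → [3, 11]
5 → replaces 11 → [3, 5]
5 → already a tail → [3, 5]
22 → extends → [3, 5, 22]
17 → replaces 22 → [3, 5, 17]
Three tails, so the longest strictly increasing subsequence has length 3 (e.g. 9, 14, 22).

3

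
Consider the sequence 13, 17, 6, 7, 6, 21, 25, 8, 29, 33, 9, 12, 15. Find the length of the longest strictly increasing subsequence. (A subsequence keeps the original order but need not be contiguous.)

Track the smallest tail for each achievable length (strict):
13 → extends → [13]
17 → extends → [13, 17]
6 → replaces 13 → [6, 17]
7 → replaces 17 → [6, 7]
6 → already a tail → [6, 7]
21 → extends → [6, 7, 21]
25 → extends → [6, 7, 21, 25]
8 → replaces 21 → [6, 7, 8, 25]
29 → extends → [6, 7, 8, 25, 29]
33 → extends → [6, 7, 8, 25, 29, 33]
9 → replaces 25 → [6, 7, 8, 9, 29, 33]
12 → replaces 29 → [6, 7, 8, 9, 12, 33]
15 → replaces 33 → [6, 7, 8, 9, 12, 15]
Six tails, so the longest strictly increasing subsequence has length 6 (e.g. 13, 17, 21, 25, 29, 33).

6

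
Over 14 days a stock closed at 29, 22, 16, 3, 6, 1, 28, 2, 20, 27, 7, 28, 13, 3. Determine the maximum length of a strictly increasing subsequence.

5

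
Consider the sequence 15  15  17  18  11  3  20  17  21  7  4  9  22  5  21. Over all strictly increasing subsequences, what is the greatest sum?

113

Let S[i] be the best sum of a strictly increasing subsequence ending at i:
i:       1   2   3   4   5   6   7   8   9  10  11  12  13  14  15
a[i]:   15  15  17  18  11   3  20  17  21   7   4   9  22   5  21
S:      15  15  32  50  11   3  70  32  91  10   7  19 113  12  91
Maximum is 113 (e.g. 15 + 17 + 18 + 20 + 21 + 22).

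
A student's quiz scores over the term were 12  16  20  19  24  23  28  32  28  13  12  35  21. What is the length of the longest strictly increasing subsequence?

Track the smallest tail for each achievable length (strict):
12 → extends → [12]
16 → extends → [12, 16]
20 → extends → [12, 16, 20]
19 → replaces 20 → [12, 16, 19]
24 → extends → [12, 16, 19, 24]
23 → replaces 24 → [12, 16, 19, 23]
28 → extends → [12, 16, 19, 23, 28]
32 → extends → [12, 16, 19, 23, 28, 32]
28 → already a tail → [12, 16, 19, 23, 28, 32]
13 → replaces 16 → [12, 13, 19, 23, 28, 32]
12 → already a tail → [12, 13, 19, 23, 28, 32]
35 → extends → [12, 13, 19, 23, 28, 32, 35]
21 → replaces 23 → [12, 13, 19, 21, 28, 32, 35]
Seven tails, so the longest strictly increasing subsequence has length 7 (e.g. 12, 16, 20, 24, 28, 32, 35).

7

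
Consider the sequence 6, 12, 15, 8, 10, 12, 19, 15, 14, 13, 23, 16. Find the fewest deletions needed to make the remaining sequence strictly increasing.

6

Fewest deletions = n − (longest strictly increasing subsequence).
i:      1  2  3  4  5  6  7  8  9 10 11 12
a[i]:   6 12 15  8 10 12 19 15 14 13 23 16
dp:     1  2  3  2  3  4  5  5  5  5  6  6
max dp = 6, so deletions = 12 − 6 = 6.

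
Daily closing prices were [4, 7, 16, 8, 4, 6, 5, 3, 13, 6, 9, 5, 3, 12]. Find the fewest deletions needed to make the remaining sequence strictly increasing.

Fewest deletions = n − (longest strictly increasing subsequence).
Patience tails:
4 → extends → [4]
7 → extends → [4, 7]
16 → extends → [4, 7, 16]
8 → replaces 16 → [4, 7, 8]
4 → already a tail → [4, 7, 8]
6 → replaces 7 → [4, 6, 8]
5 → replaces 6 → [4, 5, 8]
3 → replaces 4 → [3, 5, 8]
13 → extends → [3, 5, 8, 13]
6 → replaces 8 → [3, 5, 6, 13]
9 → replaces 13 → [3, 5, 6, 9]
5 → already a tail → [3, 5, 6, 9]
3 → already a tail → [3, 5, 6, 9]
12 → extends → [3, 5, 6, 9, 12]
Longest strictly increasing subsequence has length 5, so deletions = 14 − 5 = 9.

9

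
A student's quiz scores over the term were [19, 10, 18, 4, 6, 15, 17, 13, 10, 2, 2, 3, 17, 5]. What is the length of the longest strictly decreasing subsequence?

6

Let dp[i] be the longest strictly decreasing subsequence ending at i:
i:      1  2  3  4  5  6  7  8  9 10 11 12 13 14
a[i]:  19 10 18  4  6 15 17 13 10  2  2  3 17  5
dp:     1  2  2  3  3  3  3  4  5  6  6  6  3  6
Maximum is 6.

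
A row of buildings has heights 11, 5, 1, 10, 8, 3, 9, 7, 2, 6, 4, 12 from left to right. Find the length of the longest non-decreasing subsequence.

Let dp[i] be the length of the longest such subsequence ending at index i:
i:      1  2  3  4  5  6  7  8  9 10 11 12
a[i]:  11  5  1 10  8  3  9  7  2  6  4 12
dp:     1  1  1  2  2  2  3  3  2  3  3  4
Maximum dp value is 4.

4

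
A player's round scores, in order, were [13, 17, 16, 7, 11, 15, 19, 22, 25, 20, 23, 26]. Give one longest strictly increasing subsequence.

Patience tails give the LIS length; then backtrack through the dp parents:
13 → extends → [13]
17 → extends → [13, 17]
16 → replaces 17 → [13, 16]
7 → replaces 13 → [7, 16]
11 → replaces 16 → [7, 11]
15 → extends → [7, 11, 15]
19 → extends → [7, 11, 15, 19]
22 → extends → [7, 11, 15, 19, 22]
25 → extends → [7, 11, 15, 19, 22, 25]
20 → replaces 22 → [7, 11, 15, 19, 20, 25]
23 → replaces 25 → [7, 11, 15, 19, 20, 23]
26 → extends → [7, 11, 15, 19, 20, 23, 26]
Length 7; one witness is 7, 11, 15, 19, 22, 25, 26.

7, 11, 15, 19, 22, 25, 26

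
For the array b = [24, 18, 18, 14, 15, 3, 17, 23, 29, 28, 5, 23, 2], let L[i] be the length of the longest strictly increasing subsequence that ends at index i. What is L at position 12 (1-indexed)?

4

dp[i] = 1 + max{dp[j] : j<i, b[j]<b[i]} (or 1 if no such j):
i:      1  2  3  4  5  6  7  8  9 10 11 12 13
b[i]:  24 18 18 14 15  3 17 23 29 28  5 23  2
dp:     1  1  1  1  2  1  3  4  5  5  2  4  1
At index 12 the value is 4.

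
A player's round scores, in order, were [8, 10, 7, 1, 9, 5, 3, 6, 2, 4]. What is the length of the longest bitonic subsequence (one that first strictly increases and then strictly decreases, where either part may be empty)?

6

inc[i] = longest strictly increasing subsequence ending at i; dec[i] = longest strictly decreasing subsequence starting at i:
i:      1  2  3  4  5  6  7  8  9 10
a[i]:   8 10  7  1  9  5  3  6  2  4
inc:    1  2  1  1  2  2  2  3  2  3
dec:    5  5  4  1  4  3  2  2  1  1
Best peak at i=2 (value 10): inc=2, dec=5, length 2+5−1 = 6.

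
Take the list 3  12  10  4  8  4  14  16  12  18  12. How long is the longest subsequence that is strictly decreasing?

4

Let dp[i] be the longest strictly decreasing subsequence ending at i:
i:      1  2  3  4  5  6  7  8  9 10 11
a[i]:   3 12 10  4  8  4 14 16 12 18 12
dp:     1  1  2  3  3  4  1  1  2  1  2
Maximum is 4.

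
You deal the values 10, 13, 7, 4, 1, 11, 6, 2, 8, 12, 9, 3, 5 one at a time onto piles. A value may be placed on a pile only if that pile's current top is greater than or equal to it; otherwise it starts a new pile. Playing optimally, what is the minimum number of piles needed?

Place each on the leftmost legal pile:
10 → new pile 1 (tops now [10])
13 → new pile 2 (tops now [10, 13])
7 → pile 1 (tops now [7, 13])
4 → pile 1 (tops now [4, 13])
1 → pile 1 (tops now [1, 13])
11 → pile 2 (tops now [1, 11])
6 → pile 2 (tops now [1, 6])
2 → pile 2 (tops now [1, 2])
8 → new pile 3 (tops now [1, 2, 8])
12 → new pile 4 (tops now [1, 2, 8, 12])
9 → pile 4 (tops now [1, 2, 8, 9])
3 → pile 3 (tops now [1, 2, 3, 9])
5 → pile 4 (tops now [1, 2, 3, 5])
Four piles.

4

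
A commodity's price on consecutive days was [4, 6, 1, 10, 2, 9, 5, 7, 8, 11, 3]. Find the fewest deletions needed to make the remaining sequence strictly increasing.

Fewest deletions = n − (longest strictly increasing subsequence).
Patience tails:
4 → extends → [4]
6 → extends → [4, 6]
1 → replaces 4 → [1, 6]
10 → extends → [1, 6, 10]
2 → replaces 6 → [1, 2, 10]
9 → replaces 10 → [1, 2, 9]
5 → replaces 9 → [1, 2, 5]
7 → extends → [1, 2, 5, 7]
8 → extends → [1, 2, 5, 7, 8]
11 → extends → [1, 2, 5, 7, 8, 11]
3 → replaces 5 → [1, 2, 3, 7, 8, 11]
Longest strictly increasing subsequence has length 6, so deletions = 11 − 6 = 5.

5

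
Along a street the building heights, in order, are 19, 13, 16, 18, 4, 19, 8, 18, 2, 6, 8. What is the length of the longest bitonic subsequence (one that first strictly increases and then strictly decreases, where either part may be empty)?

6

inc[i] = longest strictly increasing subsequence ending at i; dec[i] = longest strictly decreasing subsequence starting at i:
i:      1  2  3  4  5  6  7  8  9 10 11
a[i]:  19 13 16 18  4 19  8 18  2  6  8
inc:    1  1  2  3  1  4  2  3  1  2  3
dec:    4  3  3  3  2  3  2  2  1  1  1
Best peak at i=6 (value 19): inc=4, dec=3, length 4+3−1 = 6.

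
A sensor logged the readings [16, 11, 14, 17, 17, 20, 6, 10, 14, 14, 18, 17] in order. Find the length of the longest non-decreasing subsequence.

5

Let dp[i] be the length of the longest such subsequence ending at index i:
i:      1  2  3  4  5  6  7  8  9 10 11 12
a[i]:  16 11 14 17 17 20  6 10 14 14 18 17
dp:     1  1  2  3  4  5  1  2  3  4  5  5
Maximum dp value is 5.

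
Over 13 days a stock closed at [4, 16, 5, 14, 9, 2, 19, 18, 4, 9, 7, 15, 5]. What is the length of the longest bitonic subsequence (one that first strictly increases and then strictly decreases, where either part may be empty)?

8

inc[i] = longest strictly increasing subsequence ending at i; dec[i] = longest strictly decreasing subsequence starting at i:
i:      1  2  3  4  5  6  7  8  9 10 11 12 13
a[i]:   4 16  5 14  9  2 19 18  4  9  7 15  5
inc:    1  2  2  3  3  1  4  4  2  3  3  4  3
dec:    2  5  2  4  3  1  5  4  1  3  2  2  1
Best peak at i=7 (value 19): inc=4, dec=5, length 4+5−1 = 8.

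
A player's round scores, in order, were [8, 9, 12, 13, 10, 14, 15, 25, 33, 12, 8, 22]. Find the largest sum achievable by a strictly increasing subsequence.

Let S[i] be the best sum of a strictly increasing subsequence ending at i:
i:       1   2   3   4   5   6   7   8   9  10  11  12
a[i]:    8   9  12  13  10  14  15  25  33  12   8  22
S:       8  17  29  42  27  56  71  96 129  39   8  93
Maximum is 129 (e.g. 8 + 9 + 12 + 13 + 14 + 15 + 25 + 33).

129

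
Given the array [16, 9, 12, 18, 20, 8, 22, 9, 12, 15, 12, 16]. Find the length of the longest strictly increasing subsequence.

Let dp[i] be the length of the longest such subsequence ending at index i:
i:      1  2  3  4  5  6  7  8  9 10 11 12
a[i]:  16  9 12 18 20  8 22  9 12 15 12 16
dp:     1  1  2  3  4  1  5  2  3  4  3  5
Maximum dp value is 5.

5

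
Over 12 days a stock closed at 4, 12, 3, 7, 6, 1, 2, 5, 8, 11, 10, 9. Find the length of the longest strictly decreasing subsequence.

4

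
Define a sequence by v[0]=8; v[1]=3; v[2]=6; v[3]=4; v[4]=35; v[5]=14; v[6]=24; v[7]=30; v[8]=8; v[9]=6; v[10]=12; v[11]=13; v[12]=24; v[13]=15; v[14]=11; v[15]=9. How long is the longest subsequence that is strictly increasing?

6

Track the smallest tail for each achievable length (strict):
8 → extends → [8]
3 → replaces 8 → [3]
6 → extends → [3, 6]
4 → replaces 6 → [3, 4]
35 → extends → [3, 4, 35]
14 → replaces 35 → [3, 4, 14]
24 → extends → [3, 4, 14, 24]
30 → extends → [3, 4, 14, 24, 30]
8 → replaces 14 → [3, 4, 8, 24, 30]
6 → replaces 8 → [3, 4, 6, 24, 30]
12 → replaces 24 → [3, 4, 6, 12, 30]
13 → replaces 30 → [3, 4, 6, 12, 13]
24 → extends → [3, 4, 6, 12, 13, 24]
15 → replaces 24 → [3, 4, 6, 12, 13, 15]
11 → replaces 12 → [3, 4, 6, 11, 13, 15]
9 → replaces 11 → [3, 4, 6, 9, 13, 15]
Six tails, so the longest strictly increasing subsequence has length 6 (e.g. 3, 6, 8, 12, 13, 24).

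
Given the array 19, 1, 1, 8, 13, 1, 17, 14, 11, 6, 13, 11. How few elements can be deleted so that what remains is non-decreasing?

Fewest deletions = n − (longest non-decreasing subsequence).
Patience tails:
19 → extends → [19]
1 → replaces 19 → [1]
1 → extends → [1, 1]
8 → extends → [1, 1, 8]
13 → extends → [1, 1, 8, 13]
1 → replaces 8 → [1, 1, 1, 13]
17 → extends → [1, 1, 1, 13, 17]
14 → replaces 17 → [1, 1, 1, 13, 14]
11 → replaces 13 → [1, 1, 1, 11, 14]
6 → replaces 11 → [1, 1, 1, 6, 14]
13 → replaces 14 → [1, 1, 1, 6, 13]
11 → replaces 13 → [1, 1, 1, 6, 11]
Longest non-decreasing subsequence has length 5, so deletions = 12 − 5 = 7.

7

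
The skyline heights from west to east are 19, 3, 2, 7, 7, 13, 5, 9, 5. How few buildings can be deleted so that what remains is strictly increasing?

Fewest deletions = n − (longest strictly increasing subsequence).
Patience tails:
19 → extends → [19]
3 → replaces 19 → [3]
2 → replaces 3 → [2]
7 → extends → [2, 7]
7 → already a tail → [2, 7]
13 → extends → [2, 7, 13]
5 → replaces 7 → [2, 5, 13]
9 → replaces 13 → [2, 5, 9]
5 → already a tail → [2, 5, 9]
Longest strictly increasing subsequence has length 3, so deletions = 9 − 3 = 6.

6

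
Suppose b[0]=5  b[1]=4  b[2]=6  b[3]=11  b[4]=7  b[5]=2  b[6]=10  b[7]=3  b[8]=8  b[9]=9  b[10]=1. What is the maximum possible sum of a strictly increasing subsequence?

35

Let S[i] be the best sum of a strictly increasing subsequence ending at i:
i:      0  1  2  3  4  5  6  7  8  9 10
b[i]:   5  4  6 11  7  2 10  3  8  9  1
S:      5  4 11 22 18  2 28  5 26 35  1
Maximum is 35 (e.g. 5 + 6 + 7 + 8 + 9).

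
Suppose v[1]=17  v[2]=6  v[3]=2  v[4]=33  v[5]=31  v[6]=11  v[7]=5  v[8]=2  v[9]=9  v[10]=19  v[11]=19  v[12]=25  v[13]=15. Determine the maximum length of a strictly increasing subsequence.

Track the smallest tail for each achievable length (strict):
17 → extends → [17]
6 → replaces 17 → [6]
2 → replaces 6 → [2]
33 → extends → [2, 33]
31 → replaces 33 → [2, 31]
11 → replaces 31 → [2, 11]
5 → replaces 11 → [2, 5]
2 → already a tail → [2, 5]
9 → extends → [2, 5, 9]
19 → extends → [2, 5, 9, 19]
19 → already a tail → [2, 5, 9, 19]
25 → extends → [2, 5, 9, 19, 25]
15 → replaces 19 → [2, 5, 9, 15, 25]
Five tails, so the longest strictly increasing subsequence has length 5 (e.g. 2, 5, 9, 19, 25).

5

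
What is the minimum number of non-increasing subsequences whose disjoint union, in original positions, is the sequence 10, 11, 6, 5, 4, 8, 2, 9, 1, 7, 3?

Place each on the leftmost legal pile:
10 → new pile 1 (tops now [10])
11 → new pile 2 (tops now [10, 11])
6 → pile 1 (tops now [6, 11])
5 → pile 1 (tops now [5, 11])
4 → pile 1 (tops now [4, 11])
8 → pile 2 (tops now [4, 8])
2 → pile 1 (tops now [2, 8])
9 → new pile 3 (tops now [2, 8, 9])
1 → pile 1 (tops now [1, 8, 9])
7 → pile 2 (tops now [1, 7, 9])
3 → pile 2 (tops now [1, 3, 9])
Three piles.

3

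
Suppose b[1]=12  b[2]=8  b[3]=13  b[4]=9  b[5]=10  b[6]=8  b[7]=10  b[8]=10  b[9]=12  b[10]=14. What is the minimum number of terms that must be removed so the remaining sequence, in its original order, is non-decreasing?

3

Fewest deletions = n − (longest non-decreasing subsequence).
Patience tails:
12 → extends → [12]
8 → replaces 12 → [8]
13 → extends → [8, 13]
9 → replaces 13 → [8, 9]
10 → extends → [8, 9, 10]
8 → replaces 9 → [8, 8, 10]
10 → extends → [8, 8, 10, 10]
10 → extends → [8, 8, 10, 10, 10]
12 → extends → [8, 8, 10, 10, 10, 12]
14 → extends → [8, 8, 10, 10, 10, 12, 14]
Longest non-decreasing subsequence has length 7, so deletions = 10 − 7 = 3.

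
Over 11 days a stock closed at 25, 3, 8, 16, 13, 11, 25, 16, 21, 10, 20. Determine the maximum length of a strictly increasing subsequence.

5

Track the smallest tail for each achievable length (strict):
25 → extends → [25]
3 → replaces 25 → [3]
8 → extends → [3, 8]
16 → extends → [3, 8, 16]
13 → replaces 16 → [3, 8, 13]
11 → replaces 13 → [3, 8, 11]
25 → extends → [3, 8, 11, 25]
16 → replaces 25 → [3, 8, 11, 16]
21 → extends → [3, 8, 11, 16, 21]
10 → replaces 11 → [3, 8, 10, 16, 21]
20 → replaces 21 → [3, 8, 10, 16, 20]
Five tails, so the longest strictly increasing subsequence has length 5 (e.g. 3, 8, 13, 16, 21).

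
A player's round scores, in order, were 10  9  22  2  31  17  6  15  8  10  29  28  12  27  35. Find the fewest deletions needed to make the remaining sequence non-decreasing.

Fewest deletions = n − (longest non-decreasing subsequence).
i:      1  2  3  4  5  6  7  8  9 10 11 12 13 14 15
a[i]:  10  9 22  2 31 17  6 15  8 10 29 28 12 27 35
dp:     1  1  2  1  3  2  2  3  3  4  5  5  5  6  7
max dp = 7, so deletions = 15 − 7 = 8.

8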